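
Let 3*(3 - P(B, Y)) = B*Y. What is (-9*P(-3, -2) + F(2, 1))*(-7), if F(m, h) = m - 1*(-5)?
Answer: 14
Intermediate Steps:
F(m, h) = 5 + m (F(m, h) = m + 5 = 5 + m)
P(B, Y) = 3 - B*Y/3
(-9*P(-3, -2) + F(2, 1))*(-7) = (-9*(3 - ⅓*(-3)*(-2)) + (5 + 2))*(-7) = (-9*(3 - 2) + 7)*(-7) = (-9*1 + 7)*(-7) = (-9 + 7)*(-7) = -2*(-7) = 14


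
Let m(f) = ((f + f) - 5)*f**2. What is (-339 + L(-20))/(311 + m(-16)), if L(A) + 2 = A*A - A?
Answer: -79/9161 ≈ -0.0086235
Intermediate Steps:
L(A) = -2 + A**2 - A (L(A) = -2 + (A*A - A) = -2 + (A**2 - A) = -2 + A**2 - A)
m(f) = f**2*(-5 + 2*f) (m(f) = (2*f - 5)*f**2 = (-5 + 2*f)*f**2 = f**2*(-5 + 2*f))
(-339 + L(-20))/(311 + m(-16)) = (-339 + (-2 + (-20)**2 - 1*(-20)))/(311 + (-16)**2*(-5 + 2*(-16))) = (-339 + (-2 + 400 + 20))/(311 + 256*(-5 - 32)) = (-339 + 418)/(311 + 256*(-37)) = 79/(311 - 9472) = 79/(-9161) = 79*(-1/9161) = -79/9161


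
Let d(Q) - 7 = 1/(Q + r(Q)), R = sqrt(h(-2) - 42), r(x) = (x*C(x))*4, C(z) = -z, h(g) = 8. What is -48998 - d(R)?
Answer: (-49005*sqrt(34) + 6664681*I)/(sqrt(34) - 136*I) ≈ -49005.0 + 0.00031471*I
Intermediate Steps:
r(x) = -4*x**2 (r(x) = (x*(-x))*4 = -x**2*4 = -4*x**2)
R = I*sqrt(34) (R = sqrt(8 - 42) = sqrt(-34) = I*sqrt(34) ≈ 5.8309*I)
d(Q) = 7 + 1/(Q - 4*Q**2)
-48998 - d(R) = -48998 - (1 - 28*(I*sqrt(34))**2 + 7*(I*sqrt(34)))/((I*sqrt(34))*(1 - 4*I*sqrt(34))) = -48998 - (-I*sqrt(34)/34)*(1 - 28*(-34) + 7*I*sqrt(34))/(1 - 4*I*sqrt(34)) = -48998 - (-I*sqrt(34)/34)*(1 + 952 + 7*I*sqrt(34))/(1 - 4*I*sqrt(34)) = -48998 - (-I*sqrt(34)/34)*(953 + 7*I*sqrt(34))/(1 - 4*I*sqrt(34)) = -48998 - (-1)*I*sqrt(34)*(953 + 7*I*sqrt(34))/(34*(1 - 4*I*sqrt(34))) = -48998 + I*sqrt(34)*(953 + 7*I*sqrt(34))/(34*(1 - 4*I*sqrt(34)))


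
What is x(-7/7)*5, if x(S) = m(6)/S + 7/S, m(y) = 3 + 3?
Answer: -65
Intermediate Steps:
m(y) = 6
x(S) = 13/S (x(S) = 6/S + 7/S = 13/S)
x(-7/7)*5 = (13/((-7/7)))*5 = (13/((-7*⅐)))*5 = (13/(-1))*5 = (13*(-1))*5 = -13*5 = -65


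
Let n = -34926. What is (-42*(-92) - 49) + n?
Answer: -31111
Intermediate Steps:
(-42*(-92) - 49) + n = (-42*(-92) - 49) - 34926 = (3864 - 49) - 34926 = 3815 - 34926 = -31111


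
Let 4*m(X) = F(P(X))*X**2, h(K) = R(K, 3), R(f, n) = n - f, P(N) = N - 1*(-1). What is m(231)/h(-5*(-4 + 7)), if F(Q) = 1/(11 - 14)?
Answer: -5929/24 ≈ -247.04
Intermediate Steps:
P(N) = 1 + N (P(N) = N + 1 = 1 + N)
F(Q) = -1/3 (F(Q) = 1/(-3) = -1/3)
h(K) = 3 - K
m(X) = -X**2/12 (m(X) = (-X**2/3)/4 = -X**2/12)
m(231)/h(-5*(-4 + 7)) = (-1/12*231**2)/(3 - (-5)*(-4 + 7)) = (-1/12*53361)/(3 - (-5)*3) = -17787/(4*(3 - 1*(-15))) = -17787/(4*(3 + 15)) = -17787/4/18 = -17787/4*1/18 = -5929/24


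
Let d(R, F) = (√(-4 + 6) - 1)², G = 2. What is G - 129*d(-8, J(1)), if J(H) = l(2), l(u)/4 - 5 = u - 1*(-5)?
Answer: -385 + 258*√2 ≈ -20.133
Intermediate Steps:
l(u) = 40 + 4*u (l(u) = 20 + 4*(u - 1*(-5)) = 20 + 4*(u + 5) = 20 + 4*(5 + u) = 20 + (20 + 4*u) = 40 + 4*u)
J(H) = 48 (J(H) = 40 + 4*2 = 40 + 8 = 48)
d(R, F) = (-1 + √2)² (d(R, F) = (√2 - 1)² = (-1 + √2)²)
G - 129*d(-8, J(1)) = 2 - 129*(1 - √2)²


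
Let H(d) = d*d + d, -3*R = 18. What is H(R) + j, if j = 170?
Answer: 200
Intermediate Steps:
R = -6 (R = -⅓*18 = -6)
H(d) = d + d² (H(d) = d² + d = d + d²)
H(R) + j = -6*(1 - 6) + 170 = -6*(-5) + 170 = 30 + 170 = 200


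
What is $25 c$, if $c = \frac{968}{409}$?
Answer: $\frac{24200}{409} \approx 59.169$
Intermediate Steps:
$c = \frac{968}{409}$ ($c = 968 \cdot \frac{1}{409} = \frac{968}{409} \approx 2.3667$)
$25 c = 25 \cdot \frac{968}{409} = \frac{24200}{409}$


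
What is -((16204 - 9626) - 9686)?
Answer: 3108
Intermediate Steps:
-((16204 - 9626) - 9686) = -(6578 - 9686) = -1*(-3108) = 3108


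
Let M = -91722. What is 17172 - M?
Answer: 108894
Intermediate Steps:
17172 - M = 17172 - 1*(-91722) = 17172 + 91722 = 108894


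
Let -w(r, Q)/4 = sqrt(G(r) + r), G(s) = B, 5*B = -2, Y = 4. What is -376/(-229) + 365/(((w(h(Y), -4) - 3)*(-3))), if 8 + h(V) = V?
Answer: 567197/90913 - 1460*I*sqrt(110)/1191 ≈ 6.2389 - 12.857*I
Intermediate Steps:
B = -2/5 (B = (1/5)*(-2) = -2/5 ≈ -0.40000)
G(s) = -2/5
h(V) = -8 + V
w(r, Q) = -4*sqrt(-2/5 + r)
-376/(-229) + 365/(((w(h(Y), -4) - 3)*(-3))) = -376/(-229) + 365/(((-4*sqrt(-10 + 25*(-8 + 4))/5 - 3)*(-3))) = -376*(-1/229) + 365/(((-4*sqrt(-10 + 25*(-4))/5 - 3)*(-3))) = 376/229 + 365/(((-4*sqrt(-10 - 100)/5 - 3)*(-3))) = 376/229 + 365/(((-4*I*sqrt(110)/5 - 3)*(-3))) = 376/229 + 365/(((-3 - 4*I*sqrt(110)/5)*(-3))) = 376/229 + 365/(9 + 12*I*sqrt(110)/5)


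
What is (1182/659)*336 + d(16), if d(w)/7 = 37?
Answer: 567833/659 ≈ 861.66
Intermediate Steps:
d(w) = 259 (d(w) = 7*37 = 259)
(1182/659)*336 + d(16) = (1182/659)*336 + 259 = 397152/659 + 259 = 567833/659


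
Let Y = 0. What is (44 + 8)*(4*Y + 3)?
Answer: 156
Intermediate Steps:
(44 + 8)*(4*Y + 3) = (44 + 8)*(4*0 + 3) = 52*(0 + 3) = 52*3 = 156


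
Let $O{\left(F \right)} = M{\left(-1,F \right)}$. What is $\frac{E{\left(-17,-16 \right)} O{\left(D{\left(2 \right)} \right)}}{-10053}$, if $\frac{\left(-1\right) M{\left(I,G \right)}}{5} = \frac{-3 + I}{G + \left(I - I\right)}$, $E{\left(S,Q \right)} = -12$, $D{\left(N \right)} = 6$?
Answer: $\frac{40}{10053} \approx 0.0039789$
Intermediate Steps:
$M{\left(I,G \right)} = - \frac{5 \left(-3 + I\right)}{G}$ ($M{\left(I,G \right)} = - 5 \frac{-3 + I}{G + \left(I - I\right)} = - 5 \frac{-3 + I}{G + 0} = - 5 \frac{-3 + I}{G} = - \frac{5 \left(-3 + I\right)}{G}$)
$O{\left(F \right)} = \frac{20}{F}$ ($O{\left(F \right)} = \frac{5 \left(3 - -1\right)}{F} = \frac{5 \left(3 + 1\right)}{F} = 5 \frac{1}{F} 4 = \frac{20}{F}$)
$\frac{E{\left(-17,-16 \right)} O{\left(D{\left(2 \right)} \right)}}{-10053} = \frac{\left(-12\right) \frac{20}{6}}{-10053} = - 12 \cdot 20 \cdot \frac{1}{6} \left(- \frac{1}{10053}\right) = \left(-12\right) \frac{10}{3} \left(- \frac{1}{10053}\right) = \left(-40\right) \left(- \frac{1}{10053}\right) = \frac{40}{10053}$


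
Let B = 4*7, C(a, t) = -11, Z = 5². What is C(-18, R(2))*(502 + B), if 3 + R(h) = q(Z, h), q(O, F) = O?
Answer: -5830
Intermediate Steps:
Z = 25
R(h) = 22 (R(h) = -3 + 25 = 22)
B = 28
C(-18, R(2))*(502 + B) = -11*(502 + 28) = -11*530 = -5830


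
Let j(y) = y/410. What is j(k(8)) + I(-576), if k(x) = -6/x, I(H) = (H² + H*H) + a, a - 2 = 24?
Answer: 1088267917/1640 ≈ 6.6358e+5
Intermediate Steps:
a = 26 (a = 2 + 24 = 26)
I(H) = 26 + 2*H² (I(H) = (H² + H*H) + 26 = (H² + H²) + 26 = 2*H² + 26 = 26 + 2*H²)
j(y) = y/410 (j(y) = y*(1/410) = y/410)
j(k(8)) + I(-576) = (-6/8)/410 + (26 + 2*(-576)²) = (-6*⅛)/410 + (26 + 2*331776) = (1/410)*(-¾) + (26 + 663552) = -3/1640 + 663578 = 1088267917/1640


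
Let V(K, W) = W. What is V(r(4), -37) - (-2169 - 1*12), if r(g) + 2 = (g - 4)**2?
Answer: 2144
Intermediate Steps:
r(g) = -2 + (-4 + g)**2 (r(g) = -2 + (g - 4)**2 = -2 + (-4 + g)**2)
V(r(4), -37) - (-2169 - 1*12) = -37 - (-2169 - 1*12) = -37 - (-2169 - 12) = -37 - 1*(-2181) = -37 + 2181 = 2144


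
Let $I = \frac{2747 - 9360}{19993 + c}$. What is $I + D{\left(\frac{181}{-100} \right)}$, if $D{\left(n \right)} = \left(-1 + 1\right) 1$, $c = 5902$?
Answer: $- \frac{6613}{25895} \approx -0.25538$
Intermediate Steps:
$D{\left(n \right)} = 0$ ($D{\left(n \right)} = 0 \cdot 1 = 0$)
$I = - \frac{6613}{25895}$ ($I = \frac{2747 - 9360}{19993 + 5902} = - \frac{6613}{25895} \approx -0.25538$)
$I + D{\left(\frac{181}{-100} \right)} = - \frac{6613}{25895} + 0 = - \frac{6613}{25895}$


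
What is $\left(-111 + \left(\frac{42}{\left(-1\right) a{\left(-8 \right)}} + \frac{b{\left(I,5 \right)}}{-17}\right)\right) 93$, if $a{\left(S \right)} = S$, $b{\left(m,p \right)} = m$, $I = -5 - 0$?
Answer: $- \frac{666903}{68} \approx -9807.4$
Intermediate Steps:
$I = -5$ ($I = -5 + 0 = -5$)
$\left(-111 + \left(\frac{42}{\left(-1\right) a{\left(-8 \right)}} + \frac{b{\left(I,5 \right)}}{-17}\right)\right) 93 = \left(-111 + \left(\frac{42}{\left(-1\right) \left(-8\right)} - \frac{5}{-17}\right)\right) 93 = \left(-111 - \left(- \frac{5}{17} - \frac{42}{8}\right)\right) 93 = \left(-111 + \left(42 \cdot \frac{1}{8} + \frac{5}{17}\right)\right) 93 = \left(-111 + \left(\frac{21}{4} + \frac{5}{17}\right)\right) 93 = \left(-111 + \frac{377}{68}\right) 93 = \left(- \frac{7171}{68}\right) 93 = - \frac{666903}{68}$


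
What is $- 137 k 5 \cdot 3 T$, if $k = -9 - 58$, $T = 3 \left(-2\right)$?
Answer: $-826110$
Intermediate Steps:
$T = -6$
$k = -67$
$- 137 k 5 \cdot 3 T = \left(-137\right) \left(-67\right) 5 \cdot 3 \left(-6\right) = 9179 \cdot 15 \left(-6\right) = 9179 \left(-90\right) = -826110$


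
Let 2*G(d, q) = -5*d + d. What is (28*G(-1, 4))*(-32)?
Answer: -1792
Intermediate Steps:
G(d, q) = -2*d (G(d, q) = (-5*d + d)/2 = (-4*d)/2 = -2*d)
(28*G(-1, 4))*(-32) = (28*(-2*(-1)))*(-32) = (28*2)*(-32) = 56*(-32) = -1792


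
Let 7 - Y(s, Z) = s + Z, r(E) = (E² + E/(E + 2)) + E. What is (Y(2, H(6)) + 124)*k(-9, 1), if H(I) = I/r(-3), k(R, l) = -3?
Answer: -385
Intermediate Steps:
r(E) = E + E² + E/(2 + E) (r(E) = (E² + E/(2 + E)) + E = E + E² + E/(2 + E))
H(I) = I/9 (H(I) = I/((-3*(3 + (-3)² + 3*(-3))/(2 - 3))) = I/((-3*(3 + 9 - 9)/(-1))) = I/((-3*(-1)*3)) = I/9)
Y(s, Z) = 7 - Z - s (Y(s, Z) = 7 - (s + Z) = 7 - (Z + s) = 7 + (-Z - s) = 7 - Z - s)
(Y(2, H(6)) + 124)*k(-9, 1) = ((7 - 6/9 - 1*2) + 124)*(-3) = ((7 - 1*⅔ - 2) + 124)*(-3) = ((7 - ⅔ - 2) + 124)*(-3) = (13/3 + 124)*(-3) = (385/3)*(-3) = -385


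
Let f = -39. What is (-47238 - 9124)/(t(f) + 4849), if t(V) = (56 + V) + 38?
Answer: -28181/2452 ≈ -11.493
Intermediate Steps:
t(V) = 94 + V
(-47238 - 9124)/(t(f) + 4849) = (-47238 - 9124)/((94 - 39) + 4849) = -56362/(55 + 4849) = -56362/4904 = -56362*1/4904 = -28181/2452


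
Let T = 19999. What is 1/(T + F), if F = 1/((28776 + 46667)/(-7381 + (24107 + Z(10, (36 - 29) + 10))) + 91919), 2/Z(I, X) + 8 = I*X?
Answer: 124538615516/2490647773059291 ≈ 5.0002e-5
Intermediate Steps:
Z(I, X) = 2/(-8 + I*X)
F = 1354807/124538615516 (F = 1/((28776 + 46667)/(-7381 + (24107 + 2/(-8 + 10*((36 - 29) + 10)))) + 91919) = 1/(75443/(-7381 + (24107 + 2/(-8 + 10*(7 + 10)))) + 91919) = 1/(75443/(-7381 + (24107 + 2/(-8 + 10*17))) + 91919) = 1/(75443/(-7381 + (24107 + 2/(-8 + 170))) + 91919) = 1/(75443/(-7381 + (24107 + 2/162)) + 91919) = 1/(75443/(-7381 + (24107 + 2*(1/162))) + 91919) = 1/(75443/(-7381 + (24107 + 1/81)) + 91919) = 1/(75443/(-7381 + 1952668/81) + 91919) = 1/(75443/(1354807/81) + 91919) = 1/(75443*(81/1354807) + 91919) = 1/(6110883/1354807 + 91919) = 1/(124538615516/1354807) = 1354807/124538615516 ≈ 1.0879e-5)
1/(T + F) = 1/(19999 + 1354807/124538615516) = 1/(2490647773059291/124538615516) = 124538615516/2490647773059291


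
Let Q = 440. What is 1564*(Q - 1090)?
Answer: -1016600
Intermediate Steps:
1564*(Q - 1090) = 1564*(440 - 1090) = 1564*(-650) = -1016600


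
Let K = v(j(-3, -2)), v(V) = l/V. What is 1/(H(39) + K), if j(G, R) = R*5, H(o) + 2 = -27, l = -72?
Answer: -5/109 ≈ -0.045872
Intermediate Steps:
H(o) = -29 (H(o) = -2 - 27 = -29)
j(G, R) = 5*R
v(V) = -72/V
K = 36/5 (K = -72/(5*(-2)) = -72/(-10) = -72*(-1/10) = 36/5 ≈ 7.2000)
1/(H(39) + K) = 1/(-29 + 36/5) = 1/(-109/5) = -5/109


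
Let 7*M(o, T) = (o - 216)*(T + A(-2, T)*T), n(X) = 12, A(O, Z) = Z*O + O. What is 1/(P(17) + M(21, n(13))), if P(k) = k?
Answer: 7/58619 ≈ 0.00011942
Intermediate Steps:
A(O, Z) = O + O*Z (A(O, Z) = O*Z + O = O + O*Z)
M(o, T) = (-216 + o)*(T + T*(-2 - 2*T))/7 (M(o, T) = ((o - 216)*(T + (-2*(1 + T))*T))/7 = ((-216 + o)*(T + (-2 - 2*T)*T))/7 = ((-216 + o)*(T + T*(-2 - 2*T)))/7 = (-216 + o)*(T + T*(-2 - 2*T))/7)
1/(P(17) + M(21, n(13))) = 1/(17 + (⅐)*12*(216 - 1*21 + 432*12 - 2*12*21)) = 1/(17 + (⅐)*12*(216 - 21 + 5184 - 504)) = 1/(17 + (⅐)*12*4875) = 1/(17 + 58500/7) = 1/(58619/7) = 7/58619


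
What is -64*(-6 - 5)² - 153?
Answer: -7897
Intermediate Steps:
-64*(-6 - 5)² - 153 = -64*(-11)² - 153 = -64*121 - 153 = -7744 - 153 = -7897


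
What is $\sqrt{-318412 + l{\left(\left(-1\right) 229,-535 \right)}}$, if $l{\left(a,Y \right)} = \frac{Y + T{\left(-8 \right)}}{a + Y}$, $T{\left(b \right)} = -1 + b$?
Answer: $\frac{2 i \sqrt{2903990549}}{191} \approx 564.28 i$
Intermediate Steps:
$l{\left(a,Y \right)} = \frac{-9 + Y}{Y + a}$ ($l{\left(a,Y \right)} = \frac{Y - 9}{a + Y} = \frac{Y - 9}{Y + a} = \frac{-9 + Y}{Y + a}$)
$\sqrt{-318412 + l{\left(\left(-1\right) 229,-535 \right)}} = \sqrt{-318412 + \frac{-9 - 535}{-535 - 229}} = \sqrt{-318412 + \frac{1}{-535 - 229} \left(-544\right)} = \sqrt{-318412 + \frac{1}{-764} \left(-544\right)} = \sqrt{-318412 - - \frac{136}{191}} = \sqrt{-318412 + \frac{136}{191}} = \sqrt{- \frac{60816556}{191}} = \frac{2 i \sqrt{2903990549}}{191}$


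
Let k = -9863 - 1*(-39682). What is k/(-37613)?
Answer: -29819/37613 ≈ -0.79278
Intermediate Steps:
k = 29819 (k = -9863 + 39682 = 29819)
k/(-37613) = 29819/(-37613) = 29819*(-1/37613) = -29819/37613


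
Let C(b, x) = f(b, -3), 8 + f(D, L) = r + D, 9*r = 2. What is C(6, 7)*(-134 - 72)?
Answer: 3296/9 ≈ 366.22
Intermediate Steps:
r = 2/9 (r = (1/9)*2 = 2/9 ≈ 0.22222)
f(D, L) = -70/9 + D (f(D, L) = -8 + (2/9 + D) = -70/9 + D)
C(b, x) = -70/9 + b
C(6, 7)*(-134 - 72) = (-70/9 + 6)*(-134 - 72) = -16/9*(-206) = 3296/9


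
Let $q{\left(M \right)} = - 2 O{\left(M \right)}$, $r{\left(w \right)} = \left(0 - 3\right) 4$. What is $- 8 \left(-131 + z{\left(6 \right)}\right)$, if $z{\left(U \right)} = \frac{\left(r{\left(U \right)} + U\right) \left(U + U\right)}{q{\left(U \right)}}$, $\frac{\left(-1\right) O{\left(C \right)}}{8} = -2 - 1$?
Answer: $1036$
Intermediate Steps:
$O{\left(C \right)} = 24$ ($O{\left(C \right)} = - 8 \left(-2 - 1\right) = \left(-8\right) \left(-3\right) = 24$)
$r{\left(w \right)} = -12$ ($r{\left(w \right)} = \left(-3\right) 4 = -12$)
$q{\left(M \right)} = -48$ ($q{\left(M \right)} = \left(-2\right) 24 = -48$)
$z{\left(U \right)} = - \frac{U \left(-12 + U\right)}{24}$ ($z{\left(U \right)} = \frac{\left(-12 + U\right) \left(U + U\right)}{-48} = \left(-12 + U\right) 2 U \left(- \frac{1}{48}\right) = 2 U \left(-12 + U\right) \left(- \frac{1}{48}\right) = - \frac{U \left(-12 + U\right)}{24}$)
$- 8 \left(-131 + z{\left(6 \right)}\right) = - 8 \left(-131 + \frac{1}{24} \cdot 6 \left(12 - 6\right)\right) = - 8 \left(-131 + \frac{1}{24} \cdot 6 \cdot 6\right) = - 8 \left(-131 + \frac{3}{2}\right) = \left(-8\right) \left(- \frac{259}{2}\right) = 1036$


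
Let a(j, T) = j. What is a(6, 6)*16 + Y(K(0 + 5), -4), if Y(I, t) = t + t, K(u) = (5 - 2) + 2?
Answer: 88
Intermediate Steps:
K(u) = 5 (K(u) = 3 + 2 = 5)
Y(I, t) = 2*t
a(6, 6)*16 + Y(K(0 + 5), -4) = 6*16 + 2*(-4) = 96 - 8 = 88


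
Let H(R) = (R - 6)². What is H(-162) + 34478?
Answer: 62702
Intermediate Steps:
H(R) = (-6 + R)²
H(-162) + 34478 = (-6 - 162)² + 34478 = (-168)² + 34478 = 28224 + 34478 = 62702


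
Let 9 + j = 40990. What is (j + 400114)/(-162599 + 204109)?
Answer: 88219/8302 ≈ 10.626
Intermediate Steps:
j = 40981 (j = -9 + 40990 = 40981)
(j + 400114)/(-162599 + 204109) = (40981 + 400114)/(-162599 + 204109) = 441095/41510 = 441095*(1/41510) = 88219/8302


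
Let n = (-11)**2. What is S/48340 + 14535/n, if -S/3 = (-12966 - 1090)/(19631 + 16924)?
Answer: 2140362388069/17817942725 ≈ 120.12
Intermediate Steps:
n = 121
S = 14056/12185 (S = -3*(-12966 - 1090)/(19631 + 16924) = -(-42168)/36555 = -3*(-14056/36555) = 14056/12185 ≈ 1.1535)
S/48340 + 14535/n = (14056/12185)/48340 + 14535/121 = (14056/12185)*(1/48340) + 14535*(1/121) = 3514/147255725 + 14535/121 = 2140362388069/17817942725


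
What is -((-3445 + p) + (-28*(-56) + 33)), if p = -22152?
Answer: 23996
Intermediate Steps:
-((-3445 + p) + (-28*(-56) + 33)) = -((-3445 - 22152) + (-28*(-56) + 33)) = -(-25597 + (1568 + 33)) = -(-25597 + 1601) = -1*(-23996) = 23996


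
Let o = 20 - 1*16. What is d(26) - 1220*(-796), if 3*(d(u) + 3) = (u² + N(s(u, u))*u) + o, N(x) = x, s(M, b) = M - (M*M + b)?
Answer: 965485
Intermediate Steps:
s(M, b) = M - b - M² (s(M, b) = M - (M² + b) = M - (b + M²) = M + (-b - M²) = M - b - M²)
o = 4 (o = 20 - 16 = 4)
d(u) = -5/3 - u³/3 + u²/3 (d(u) = -3 + ((u² + (u - u - u²)*u) + 4)/3 = -3 + ((u² + (-u²)*u) + 4)/3 = -3 + ((u² - u³) + 4)/3 = -3 + (4 + u² - u³)/3 = -3 + (4/3 - u³/3 + u²/3) = -5/3 - u³/3 + u²/3)
d(26) - 1220*(-796) = (-5/3 - ⅓*26³ + (⅓)*26²) - 1220*(-796) = (-5/3 - ⅓*17576 + (⅓)*676) + 971120 = (-5/3 - 17576/3 + 676/3) + 971120 = -5635 + 971120 = 965485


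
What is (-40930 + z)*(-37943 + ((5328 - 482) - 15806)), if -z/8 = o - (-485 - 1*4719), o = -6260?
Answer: 1588467246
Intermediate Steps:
z = 8448 (z = -8*(-6260 - (-485 - 1*4719)) = -8*(-6260 - (-485 - 4719)) = -8*(-6260 - 1*(-5204)) = -8*(-6260 + 5204) = -8*(-1056) = 8448)
(-40930 + z)*(-37943 + ((5328 - 482) - 15806)) = (-40930 + 8448)*(-37943 + ((5328 - 482) - 15806)) = -32482*(-37943 + (4846 - 15806)) = -32482*(-37943 - 10960) = -32482*(-48903) = 1588467246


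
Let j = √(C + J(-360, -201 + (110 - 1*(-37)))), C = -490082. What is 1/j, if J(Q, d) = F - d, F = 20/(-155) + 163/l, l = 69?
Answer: -I*√2242025180985/1048165115 ≈ -0.0014285*I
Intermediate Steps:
F = 4777/2139 (F = 20/(-155) + 163/69 = 20*(-1/155) + 163*(1/69) = -4/31 + 163/69 = 4777/2139 ≈ 2.2333)
J(Q, d) = 4777/2139 - d
j = I*√2242025180985/2139 (j = √(-490082 + (4777/2139 - (-201 + (110 - 1*(-37))))) = √(-490082 + (4777/2139 - (-201 + (110 + 37)))) = √(-490082 + (4777/2139 - (-201 + 147))) = √(-490082 + (4777/2139 - 1*(-54))) = √(-490082 + (4777/2139 + 54)) = √(-490082 + 120283/2139) = √(-1048165115/2139) = I*√2242025180985/2139 ≈ 700.02*I)
1/j = 1/(I*√2242025180985/2139) = -I*√2242025180985/1048165115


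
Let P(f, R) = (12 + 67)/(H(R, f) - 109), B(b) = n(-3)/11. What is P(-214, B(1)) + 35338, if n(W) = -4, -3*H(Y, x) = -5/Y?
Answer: 48164746/1363 ≈ 35337.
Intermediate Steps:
H(Y, x) = 5/(3*Y) (H(Y, x) = -(-5)/(3*Y) = 5/(3*Y))
B(b) = -4/11
P(f, R) = 79/(-109 + 5/(3*R)) (P(f, R) = (12 + 67)/(5/(3*R) - 109) = 79/(-109 + 5/(3*R)))
P(-214, B(1)) + 35338 = -237*(-4/11)/(-5 + 327*(-4/11)) + 35338 = -237*(-4/11)/(-5 - 1308/11) + 35338 = -237*(-4/11)/(-1363/11) + 35338 = -237*(-4/11)*(-11/1363) + 35338 = -948/1363 + 35338 = 48164746/1363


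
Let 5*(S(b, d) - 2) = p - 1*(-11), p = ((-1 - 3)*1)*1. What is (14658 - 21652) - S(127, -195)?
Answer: -34987/5 ≈ -6997.4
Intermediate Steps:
p = -4 (p = -4*1*1 = -4*1 = -4)
S(b, d) = 17/5 (S(b, d) = 2 + (-4 - 1*(-11))/5 = 2 + (-4 + 11)/5 = 2 + (⅕)*7 = 2 + 7/5 = 17/5)
(14658 - 21652) - S(127, -195) = (14658 - 21652) - 1*17/5 = -6994 - 17/5 = -34987/5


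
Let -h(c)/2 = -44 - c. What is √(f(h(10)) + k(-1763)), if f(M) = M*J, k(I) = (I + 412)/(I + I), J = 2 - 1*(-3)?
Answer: √6718408666/3526 ≈ 23.246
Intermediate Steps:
h(c) = 88 + 2*c (h(c) = -2*(-44 - c) = 88 + 2*c)
J = 5 (J = 2 + 3 = 5)
k(I) = (412 + I)/(2*I) (k(I) = (412 + I)/((2*I)) = (412 + I)*(1/(2*I)) = (412 + I)/(2*I))
f(M) = 5*M (f(M) = M*5 = 5*M)
√(f(h(10)) + k(-1763)) = √(5*(88 + 2*10) + (½)*(412 - 1763)/(-1763)) = √(5*(88 + 20) + (½)*(-1/1763)*(-1351)) = √(5*108 + 1351/3526) = √(540 + 1351/3526) = √(1905391/3526) = √6718408666/3526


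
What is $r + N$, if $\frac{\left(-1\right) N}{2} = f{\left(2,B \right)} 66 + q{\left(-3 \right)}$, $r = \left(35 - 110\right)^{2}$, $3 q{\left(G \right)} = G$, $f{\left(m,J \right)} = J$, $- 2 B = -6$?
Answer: $5231$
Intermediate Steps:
$B = 3$ ($B = \left(- \frac{1}{2}\right) \left(-6\right) = 3$)
$q{\left(G \right)} = \frac{G}{3}$
$r = 5625$ ($r = \left(-75\right)^{2} = 5625$)
$N = -394$ ($N = - 2 \left(3 \cdot 66 + \frac{1}{3} \left(-3\right)\right) = - 2 \left(198 - 1\right) = \left(-2\right) 197 = -394$)
$r + N = 5625 - 394 = 5231$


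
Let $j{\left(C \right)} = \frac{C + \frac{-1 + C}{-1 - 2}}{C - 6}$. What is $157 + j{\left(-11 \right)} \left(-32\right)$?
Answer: $\frac{2445}{17} \approx 143.82$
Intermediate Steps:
$j{\left(C \right)} = \frac{\frac{1}{3} + \frac{2 C}{3}}{-6 + C}$ ($j{\left(C \right)} = \frac{C + \frac{-1 + C}{-3}}{-6 + C} = \frac{C + \left(-1 + C\right) \left(- \frac{1}{3}\right)}{-6 + C} = \frac{C - \left(- \frac{1}{3} + \frac{C}{3}\right)}{-6 + C} = \frac{\frac{1}{3} + \frac{2 C}{3}}{-6 + C}$)
$157 + j{\left(-11 \right)} \left(-32\right) = 157 + \frac{1 + 2 \left(-11\right)}{3 \left(-6 - 11\right)} \left(-32\right) = 157 + \frac{1 - 22}{3 \left(-17\right)} \left(-32\right) = 157 + \frac{1}{3} \left(- \frac{1}{17}\right) \left(-21\right) \left(-32\right) = 157 + \frac{7}{17} \left(-32\right) = 157 - \frac{224}{17} = \frac{2445}{17}$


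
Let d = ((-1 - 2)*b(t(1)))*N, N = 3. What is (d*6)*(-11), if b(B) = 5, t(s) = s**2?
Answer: 2970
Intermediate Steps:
d = -45 (d = ((-1 - 2)*5)*3 = -3*5*3 = -15*3 = -45)
(d*6)*(-11) = -45*6*(-11) = -270*(-11) = 2970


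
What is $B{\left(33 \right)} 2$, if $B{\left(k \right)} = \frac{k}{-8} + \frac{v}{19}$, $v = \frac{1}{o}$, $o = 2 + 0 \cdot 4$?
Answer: $- \frac{623}{76} \approx -8.1974$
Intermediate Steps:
$o = 2$ ($o = 2 + 0 = 2$)
$v = \frac{1}{2} \approx 0.5$
$B{\left(k \right)} = \frac{1}{38} - \frac{k}{8}$ ($B{\left(k \right)} = \frac{k}{-8} + \frac{1}{2 \cdot 19} = k \left(- \frac{1}{8}\right) + \frac{1}{2} \cdot \frac{1}{19} = - \frac{k}{8} + \frac{1}{38} = \frac{1}{38} - \frac{k}{8}$)
$B{\left(33 \right)} 2 = \left(\frac{1}{38} - \frac{33}{8}\right) 2 = \left(- \frac{623}{152}\right) 2 = - \frac{623}{76}$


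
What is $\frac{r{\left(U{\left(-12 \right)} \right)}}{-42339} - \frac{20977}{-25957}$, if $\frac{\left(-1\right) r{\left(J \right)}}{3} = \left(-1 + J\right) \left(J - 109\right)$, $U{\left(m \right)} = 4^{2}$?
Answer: $\frac{259838386}{366331141} \approx 0.7093$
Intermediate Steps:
$U{\left(m \right)} = 16$
$r{\left(J \right)} = - 3 \left(-1 + J\right) \left(-109 + J\right)$ ($r{\left(J \right)} = - 3 \left(-1 + J\right) \left(J - 109\right) = - 3 \left(-1 + J\right) \left(-109 + J\right)$)
$\frac{r{\left(U{\left(-12 \right)} \right)}}{-42339} - \frac{20977}{-25957} = \frac{-327 - 3 \cdot 16^{2} + 330 \cdot 16}{-42339} - \frac{20977}{-25957} = \left(-327 - 768 + 5280\right) \left(- \frac{1}{42339}\right) - - \frac{20977}{25957} = \left(-327 - 768 + 5280\right) \left(- \frac{1}{42339}\right) + \frac{20977}{25957} = 4185 \left(- \frac{1}{42339}\right) + \frac{20977}{25957} = - \frac{1395}{14113} + \frac{20977}{25957} = \frac{259838386}{366331141}$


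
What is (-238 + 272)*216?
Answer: 7344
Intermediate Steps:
(-238 + 272)*216 = 34*216 = 7344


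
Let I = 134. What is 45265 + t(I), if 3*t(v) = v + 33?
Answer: 135962/3 ≈ 45321.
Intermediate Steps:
t(v) = 11 + v/3 (t(v) = (v + 33)/3 = (33 + v)/3 = 11 + v/3)
45265 + t(I) = 45265 + (11 + (⅓)*134) = 45265 + (11 + 134/3) = 45265 + 167/3 = 135962/3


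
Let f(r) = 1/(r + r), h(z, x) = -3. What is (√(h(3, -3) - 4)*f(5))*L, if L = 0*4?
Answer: 0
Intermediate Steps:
L = 0
f(r) = 1/(2*r)
(√(h(3, -3) - 4)*f(5))*L = (√(-3 - 4)*((½)/5))*0 = (√(-7)*((½)*(⅕)))*0 = ((I*√7)*(⅒))*0 = (I*√7/10)*0 = 0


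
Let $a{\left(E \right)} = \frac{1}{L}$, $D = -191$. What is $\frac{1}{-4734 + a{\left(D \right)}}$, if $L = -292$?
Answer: $- \frac{292}{1382329} \approx -0.00021124$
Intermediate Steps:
$a{\left(E \right)} = - \frac{1}{292}$ ($a{\left(E \right)} = \frac{1}{-292} = - \frac{1}{292}$)
$\frac{1}{-4734 + a{\left(D \right)}} = \frac{1}{-4734 - \frac{1}{292}} = \frac{1}{- \frac{1382329}{292}} = - \frac{292}{1382329}$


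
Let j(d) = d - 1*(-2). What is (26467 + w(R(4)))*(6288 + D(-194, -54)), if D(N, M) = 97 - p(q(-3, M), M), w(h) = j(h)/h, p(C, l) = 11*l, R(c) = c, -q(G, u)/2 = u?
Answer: 369447323/2 ≈ 1.8472e+8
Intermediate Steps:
q(G, u) = -2*u
j(d) = 2 + d (j(d) = d + 2 = 2 + d)
w(h) = (2 + h)/h
D(N, M) = 97 - 11*M
(26467 + w(R(4)))*(6288 + D(-194, -54)) = (26467 + (2 + 4)/4)*(6288 + (97 - 11*(-54))) = (26467 + (1/4)*6)*(6288 + (97 + 594)) = (26467 + 3/2)*(6288 + 691) = (52937/2)*6979 = 369447323/2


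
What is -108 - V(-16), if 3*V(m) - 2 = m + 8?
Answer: -106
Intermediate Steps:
V(m) = 10/3 + m/3 (V(m) = 2/3 + (m + 8)/3 = 2/3 + (8 + m)/3 = 2/3 + (8/3 + m/3) = 10/3 + m/3)
-108 - V(-16) = -108 - (10/3 + (1/3)*(-16)) = -108 - (10/3 - 16/3) = -108 - 1*(-2) = -108 + 2 = -106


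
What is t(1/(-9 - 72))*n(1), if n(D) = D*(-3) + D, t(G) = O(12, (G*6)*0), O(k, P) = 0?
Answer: 0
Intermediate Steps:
t(G) = 0
n(D) = -2*D (n(D) = -3*D + D = -2*D)
t(1/(-9 - 72))*n(1) = 0*(-2*1) = 0*(-2) = 0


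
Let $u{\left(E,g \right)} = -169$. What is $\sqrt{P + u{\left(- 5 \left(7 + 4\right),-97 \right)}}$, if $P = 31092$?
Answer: $17 \sqrt{107} \approx 175.85$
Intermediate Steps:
$\sqrt{P + u{\left(- 5 \left(7 + 4\right),-97 \right)}} = \sqrt{31092 - 169} = \sqrt{30923} = 17 \sqrt{107}$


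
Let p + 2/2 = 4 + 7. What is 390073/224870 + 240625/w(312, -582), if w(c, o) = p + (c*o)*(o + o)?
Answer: 20625353860032/11882343639455 ≈ 1.7358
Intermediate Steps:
p = 10 (p = -1 + (4 + 7) = -1 + 11 = 10)
w(c, o) = 10 + 2*c*o² (w(c, o) = 10 + (c*o)*(o + o) = 10 + (c*o)*(2*o) = 10 + 2*c*o²)
390073/224870 + 240625/w(312, -582) = 390073/224870 + 240625/(10 + 2*312*(-582)²) = 390073*(1/224870) + 240625/(10 + 2*312*338724) = 390073/224870 + 240625/(10 + 211363776) = 390073/224870 + 240625/211363786 = 20625353860032/11882343639455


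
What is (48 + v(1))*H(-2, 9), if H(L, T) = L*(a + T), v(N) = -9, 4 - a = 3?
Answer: -780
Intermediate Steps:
a = 1 (a = 4 - 1*3 = 4 - 3 = 1)
H(L, T) = L*(1 + T)
(48 + v(1))*H(-2, 9) = (48 - 9)*(-2*(1 + 9)) = 39*(-2*10) = 39*(-20) = -780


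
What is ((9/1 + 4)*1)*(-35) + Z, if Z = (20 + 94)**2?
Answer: 12541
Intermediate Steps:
Z = 12996 (Z = 114**2 = 12996)
((9/1 + 4)*1)*(-35) + Z = ((9/1 + 4)*1)*(-35) + 12996 = ((9*1 + 4)*1)*(-35) + 12996 = ((9 + 4)*1)*(-35) + 12996 = (13*1)*(-35) + 12996 = 13*(-35) + 12996 = -455 + 12996 = 12541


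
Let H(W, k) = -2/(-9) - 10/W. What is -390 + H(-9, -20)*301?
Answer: 34/3 ≈ 11.333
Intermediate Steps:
H(W, k) = 2/9 - 10/W (H(W, k) = -2*(-⅑) - 10/W = 2/9 - 10/W)
-390 + H(-9, -20)*301 = -390 + (2/9 - 10/(-9))*301 = -390 + (2/9 - 10*(-⅑))*301 = -390 + (2/9 + 10/9)*301 = -390 + (4/3)*301 = -390 + 1204/3 = 34/3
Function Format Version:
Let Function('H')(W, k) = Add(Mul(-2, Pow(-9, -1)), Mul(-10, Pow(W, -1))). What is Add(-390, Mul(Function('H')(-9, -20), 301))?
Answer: Rational(34, 3) ≈ 11.333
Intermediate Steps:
Function('H')(W, k) = Add(Rational(2, 9), Mul(-10, Pow(W, -1))) (Function('H')(W, k) = Add(Mul(-2, Rational(-1, 9)), Mul(-10, Pow(W, -1))) = Add(Rational(2, 9), Mul(-10, Pow(W, -1))))
Add(-390, Mul(Function('H')(-9, -20), 301)) = Add(-390, Mul(Add(Rational(2, 9), Mul(-10, Pow(-9, -1))), 301)) = Add(-390, Mul(Add(Rational(2, 9), Mul(-10, Rational(-1, 9))), 301)) = Add(-390, Mul(Add(Rational(2, 9), Rational(10, 9)), 301)) = Add(-390, Mul(Rational(4, 3), 301)) = Add(-390, Rational(1204, 3)) = Rational(34, 3)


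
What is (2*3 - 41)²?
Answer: 1225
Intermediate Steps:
(2*3 - 41)² = (6 - 41)² = (-35)² = 1225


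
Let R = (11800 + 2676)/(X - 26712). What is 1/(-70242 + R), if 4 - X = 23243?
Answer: -4541/318970238 ≈ -1.4236e-5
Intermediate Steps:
X = -23239 (X = 4 - 1*23243 = 4 - 23243 = -23239)
R = -1316/4541 (R = (11800 + 2676)/(-23239 - 26712) = 14476/(-49951) = 14476*(-1/49951) = -1316/4541 ≈ -0.28980)
1/(-70242 + R) = 1/(-70242 - 1316/4541) = 1/(-318970238/4541) = -4541/318970238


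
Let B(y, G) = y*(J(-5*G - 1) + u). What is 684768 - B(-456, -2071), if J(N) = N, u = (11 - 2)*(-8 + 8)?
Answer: 5406192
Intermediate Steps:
u = 0 (u = 9*0 = 0)
B(y, G) = y*(-1 - 5*G) (B(y, G) = y*((-5*G - 1) + 0) = y*((-1 - 5*G) + 0) = y*(-1 - 5*G))
684768 - B(-456, -2071) = 684768 - (-1)*(-456)*(1 + 5*(-2071)) = 684768 - (-1)*(-456)*(1 - 10355) = 684768 - (-1)*(-456)*(-10354) = 684768 - 1*(-4721424) = 684768 + 4721424 = 5406192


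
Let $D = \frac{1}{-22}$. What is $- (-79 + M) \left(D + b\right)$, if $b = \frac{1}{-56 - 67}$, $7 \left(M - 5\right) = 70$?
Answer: $- \frac{4640}{1353} \approx -3.4294$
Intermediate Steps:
$M = 15$ ($M = 5 + \frac{1}{7} \cdot 70 = 5 + 10 = 15$)
$b = - \frac{1}{123}$ ($b = \frac{1}{-123} = - \frac{1}{123} \approx -0.0081301$)
$D = - \frac{1}{22} \approx -0.045455$
$- (-79 + M) \left(D + b\right) = - (-79 + 15) \left(- \frac{1}{22} - \frac{1}{123}\right) = \left(-1\right) \left(-64\right) \left(- \frac{145}{2706}\right) = 64 \left(- \frac{145}{2706}\right) = - \frac{4640}{1353}$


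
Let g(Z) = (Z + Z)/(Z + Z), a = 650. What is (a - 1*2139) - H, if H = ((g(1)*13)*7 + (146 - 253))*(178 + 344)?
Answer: 6863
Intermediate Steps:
g(Z) = 1 (g(Z) = (2*Z)/((2*Z)) = (2*Z)*(1/(2*Z)) = 1)
H = -8352 (H = ((1*13)*7 + (146 - 253))*(178 + 344) = (13*7 - 107)*522 = (91 - 107)*522 = -16*522 = -8352)
(a - 1*2139) - H = (650 - 1*2139) - 1*(-8352) = (650 - 2139) + 8352 = -1489 + 8352 = 6863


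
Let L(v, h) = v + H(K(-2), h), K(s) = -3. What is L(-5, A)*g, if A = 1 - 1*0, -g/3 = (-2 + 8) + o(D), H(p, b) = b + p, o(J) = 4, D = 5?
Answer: 210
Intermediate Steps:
g = -30 (g = -3*((-2 + 8) + 4) = -3*(6 + 4) = -3*10 = -30)
A = 1 (A = 1 + 0 = 1)
L(v, h) = -3 + h + v (L(v, h) = v + (h - 3) = v + (-3 + h) = -3 + h + v)
L(-5, A)*g = (-3 + 1 - 5)*(-30) = -7*(-30) = 210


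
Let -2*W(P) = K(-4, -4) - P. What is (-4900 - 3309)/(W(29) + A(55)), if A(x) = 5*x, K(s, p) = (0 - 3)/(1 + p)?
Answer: -8209/289 ≈ -28.405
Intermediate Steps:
K(s, p) = -3/(1 + p)
W(P) = -½ + P/2 (W(P) = -(-3/(1 - 4) - P)/2 = -(-3/(-3) - P)/2 = -(-3*(-⅓) - P)/2 = -(1 - P)/2 = -½ + P/2)
(-4900 - 3309)/(W(29) + A(55)) = (-4900 - 3309)/((-½ + (½)*29) + 5*55) = -8209/((-½ + 29/2) + 275) = -8209/(14 + 275) = -8209/289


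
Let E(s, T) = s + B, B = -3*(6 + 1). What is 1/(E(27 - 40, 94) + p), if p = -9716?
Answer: -1/9750 ≈ -0.00010256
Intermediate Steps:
B = -21 (B = -3*7 = -21)
E(s, T) = -21 + s (E(s, T) = s - 21 = -21 + s)
1/(E(27 - 40, 94) + p) = 1/((-21 + (27 - 40)) - 9716) = 1/((-21 - 13) - 9716) = 1/(-34 - 9716) = 1/(-9750) = -1/9750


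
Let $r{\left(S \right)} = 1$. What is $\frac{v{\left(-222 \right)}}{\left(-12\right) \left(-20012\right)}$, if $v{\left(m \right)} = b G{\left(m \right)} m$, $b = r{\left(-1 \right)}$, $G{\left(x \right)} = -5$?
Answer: $\frac{185}{40024} \approx 0.0046222$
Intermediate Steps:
$b = 1$
$v{\left(m \right)} = - 5 m$ ($v{\left(m \right)} = 1 \left(-5\right) m = - 5 m$)
$\frac{v{\left(-222 \right)}}{\left(-12\right) \left(-20012\right)} = \frac{\left(-5\right) \left(-222\right)}{\left(-12\right) \left(-20012\right)} = \frac{1110}{240144} = 1110 \cdot \frac{1}{240144} = \frac{185}{40024}$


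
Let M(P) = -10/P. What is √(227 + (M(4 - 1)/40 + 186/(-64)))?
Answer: √129030/24 ≈ 14.967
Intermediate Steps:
√(227 + (M(4 - 1)/40 + 186/(-64))) = √(227 + (-10/(4 - 1)/40 + 186/(-64))) = √(227 + (-10/3*(1/40) + 186*(-1/64))) = √(227 + (-10*⅓*(1/40) - 93/32)) = √(227 + (-10/3*1/40 - 93/32)) = √(227 + (-1/12 - 93/32)) = √(227 - 287/96) = √(21505/96) = √129030/24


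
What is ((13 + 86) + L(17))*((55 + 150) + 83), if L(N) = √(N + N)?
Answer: 28512 + 288*√34 ≈ 30191.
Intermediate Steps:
L(N) = √2*√N (L(N) = √(2*N) = √2*√N)
((13 + 86) + L(17))*((55 + 150) + 83) = ((13 + 86) + √2*√17)*((55 + 150) + 83) = (99 + √34)*(205 + 83) = (99 + √34)*288 = 28512 + 288*√34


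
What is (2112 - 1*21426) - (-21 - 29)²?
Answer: -21814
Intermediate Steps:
(2112 - 1*21426) - (-21 - 29)² = (2112 - 21426) - 1*(-50)² = -19314 - 1*2500 = -19314 - 2500 = -21814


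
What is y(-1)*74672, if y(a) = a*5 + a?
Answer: -448032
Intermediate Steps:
y(a) = 6*a (y(a) = 5*a + a = 6*a)
y(-1)*74672 = (6*(-1))*74672 = -6*74672 = -448032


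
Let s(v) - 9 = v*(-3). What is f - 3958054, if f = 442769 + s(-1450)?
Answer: -3510926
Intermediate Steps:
s(v) = 9 - 3*v (s(v) = 9 + v*(-3) = 9 - 3*v)
f = 447128 (f = 442769 + (9 - 3*(-1450)) = 442769 + (9 + 4350) = 442769 + 4359 = 447128)
f - 3958054 = 447128 - 3958054 = -3510926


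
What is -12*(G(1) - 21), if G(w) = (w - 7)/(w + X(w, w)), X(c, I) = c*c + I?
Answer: 276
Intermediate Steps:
X(c, I) = I + c² (X(c, I) = c² + I = I + c²)
G(w) = (-7 + w)/(w² + 2*w) (G(w) = (w - 7)/(w + (w + w²)) = (-7 + w)/(w² + 2*w))
-12*(G(1) - 21) = -12*((-7 + 1)/(1*(2 + 1)) - 21) = -12*(1*(-6)/3 - 21) = -12*(1*(⅓)*(-6) - 21) = -12*(-2 - 21) = -12*(-23) = 276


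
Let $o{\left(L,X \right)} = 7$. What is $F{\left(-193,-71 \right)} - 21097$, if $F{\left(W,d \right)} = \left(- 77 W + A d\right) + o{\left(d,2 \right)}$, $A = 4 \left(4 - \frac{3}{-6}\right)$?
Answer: $-7507$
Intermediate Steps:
$A = 18$ ($A = 4 \left(4 - - \frac{1}{2}\right) = 4 \left(4 + \frac{1}{2}\right) = 4 \cdot \frac{9}{2} = 18$)
$F{\left(W,d \right)} = 7 - 77 W + 18 d$ ($F{\left(W,d \right)} = \left(- 77 W + 18 d\right) + 7 = 7 - 77 W + 18 d$)
$F{\left(-193,-71 \right)} - 21097 = \left(7 - -14861 + 18 \left(-71\right)\right) - 21097 = \left(7 + 14861 - 1278\right) - 21097 = 13590 - 21097 = -7507$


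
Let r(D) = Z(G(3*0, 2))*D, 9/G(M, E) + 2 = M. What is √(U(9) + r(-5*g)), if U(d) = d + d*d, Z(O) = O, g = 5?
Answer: 9*√10/2 ≈ 14.230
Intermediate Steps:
G(M, E) = 9/(-2 + M)
U(d) = d + d²
r(D) = -9*D/2 (r(D) = (9/(-2 + 3*0))*D = (9/(-2 + 0))*D = (9/(-2))*D = (9*(-½))*D = -9*D/2)
√(U(9) + r(-5*g)) = √(9*(1 + 9) - (-45)*5/2) = √(9*10 - 9/2*(-25)) = √(90 + 225/2) = √(405/2) = 9*√10/2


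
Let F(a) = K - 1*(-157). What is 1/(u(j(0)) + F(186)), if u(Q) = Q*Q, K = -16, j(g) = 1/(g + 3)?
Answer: 9/1270 ≈ 0.0070866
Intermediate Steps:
j(g) = 1/(3 + g)
u(Q) = Q**2
F(a) = 141 (F(a) = -16 - 1*(-157) = -16 + 157 = 141)
1/(u(j(0)) + F(186)) = 1/((1/(3 + 0))**2 + 141) = 1/((1/3)**2 + 141) = 1/(1/9 + 141) = 1/(1270/9) = 9/1270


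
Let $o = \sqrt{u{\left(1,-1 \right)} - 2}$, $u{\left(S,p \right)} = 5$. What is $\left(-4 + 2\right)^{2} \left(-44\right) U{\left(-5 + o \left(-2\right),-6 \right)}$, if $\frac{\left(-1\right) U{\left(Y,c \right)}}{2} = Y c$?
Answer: $10560 + 4224 \sqrt{3} \approx 17876.0$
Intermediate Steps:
$o = \sqrt{3}$ ($o = \sqrt{5 - 2} = \sqrt{3} \approx 1.732$)
$U{\left(Y,c \right)} = - 2 Y c$
$\left(-4 + 2\right)^{2} \left(-44\right) U{\left(-5 + o \left(-2\right),-6 \right)} = \left(-4 + 2\right)^{2} \left(-44\right) \left(\left(-2\right) \left(-5 + \sqrt{3} \left(-2\right)\right) \left(-6\right)\right) = \left(-2\right)^{2} \left(-44\right) \left(\left(-2\right) \left(-5 - 2 \sqrt{3}\right) \left(-6\right)\right) = 4 \left(-44\right) \left(-60 - 24 \sqrt{3}\right) = - 176 \left(-60 - 24 \sqrt{3}\right) = 10560 + 4224 \sqrt{3}$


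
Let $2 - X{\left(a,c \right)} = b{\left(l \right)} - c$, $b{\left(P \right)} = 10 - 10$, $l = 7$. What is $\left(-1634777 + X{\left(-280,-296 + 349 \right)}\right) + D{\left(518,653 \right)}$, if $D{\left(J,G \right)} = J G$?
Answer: $-1296468$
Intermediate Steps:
$b{\left(P \right)} = 0$ ($b{\left(P \right)} = 10 - 10 = 0$)
$X{\left(a,c \right)} = 2 + c$ ($X{\left(a,c \right)} = 2 - \left(0 - c\right) = 2 - - c = 2 + c$)
$D{\left(J,G \right)} = G J$
$\left(-1634777 + X{\left(-280,-296 + 349 \right)}\right) + D{\left(518,653 \right)} = \left(-1634777 + \left(2 + \left(-296 + 349\right)\right)\right) + 653 \cdot 518 = \left(-1634777 + \left(2 + 53\right)\right) + 338254 = \left(-1634777 + 55\right) + 338254 = -1634722 + 338254 = -1296468$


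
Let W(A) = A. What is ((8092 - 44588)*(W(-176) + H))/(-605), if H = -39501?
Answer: -131641072/55 ≈ -2.3935e+6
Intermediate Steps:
((8092 - 44588)*(W(-176) + H))/(-605) = ((8092 - 44588)*(-176 - 39501))/(-605) = -36496*(-39677)*(-1/605) = 1448051792*(-1/605) = -131641072/55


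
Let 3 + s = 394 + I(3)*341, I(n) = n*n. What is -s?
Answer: -3460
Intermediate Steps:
I(n) = n²
s = 3460 (s = -3 + (394 + 3²*341) = -3 + (394 + 9*341) = -3 + (394 + 3069) = -3 + 3463 = 3460)
-s = -1*3460 = -3460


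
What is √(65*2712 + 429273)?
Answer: √605553 ≈ 778.17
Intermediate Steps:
√(65*2712 + 429273) = √(176280 + 429273) = √605553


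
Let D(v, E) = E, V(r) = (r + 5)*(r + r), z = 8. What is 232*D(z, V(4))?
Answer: 16704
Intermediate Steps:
V(r) = 2*r*(5 + r) (V(r) = (5 + r)*(2*r) = 2*r*(5 + r))
232*D(z, V(4)) = 232*(2*4*(5 + 4)) = 232*(2*4*9) = 232*72 = 16704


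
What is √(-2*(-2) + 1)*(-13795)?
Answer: -13795*√5 ≈ -30847.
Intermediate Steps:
√(-2*(-2) + 1)*(-13795) = √(4 + 1)*(-13795) = √5*(-13795) = -13795*√5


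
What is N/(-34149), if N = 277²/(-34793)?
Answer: 76729/1188146157 ≈ 6.4579e-5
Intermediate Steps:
N = -76729/34793 (N = 76729*(-1/34793) = -76729/34793 ≈ -2.2053)
N/(-34149) = -76729/34793/(-34149) = -76729/34793*(-1/34149) = 76729/1188146157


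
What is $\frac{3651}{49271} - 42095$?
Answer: $- \frac{2074059094}{49271} \approx -42095.0$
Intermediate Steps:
$\frac{3651}{49271} - 42095 = - \frac{2074059094}{49271}$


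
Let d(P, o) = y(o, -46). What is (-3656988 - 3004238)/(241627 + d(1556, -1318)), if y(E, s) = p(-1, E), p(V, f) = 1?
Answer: -3330613/120814 ≈ -27.568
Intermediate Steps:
y(E, s) = 1
d(P, o) = 1
(-3656988 - 3004238)/(241627 + d(1556, -1318)) = (-3656988 - 3004238)/(241627 + 1) = -6661226/241628 = -6661226*1/241628 = -3330613/120814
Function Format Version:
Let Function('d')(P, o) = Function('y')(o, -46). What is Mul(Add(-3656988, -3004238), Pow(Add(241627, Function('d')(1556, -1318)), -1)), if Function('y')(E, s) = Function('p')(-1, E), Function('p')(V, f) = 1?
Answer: Rational(-3330613, 120814) ≈ -27.568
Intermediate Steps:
Function('y')(E, s) = 1
Function('d')(P, o) = 1
Mul(Add(-3656988, -3004238), Pow(Add(241627, Function('d')(1556, -1318)), -1)) = Mul(Add(-3656988, -3004238), Pow(Add(241627, 1), -1)) = Mul(-6661226, Pow(241628, -1)) = Mul(-6661226, Rational(1, 241628)) = Rational(-3330613, 120814)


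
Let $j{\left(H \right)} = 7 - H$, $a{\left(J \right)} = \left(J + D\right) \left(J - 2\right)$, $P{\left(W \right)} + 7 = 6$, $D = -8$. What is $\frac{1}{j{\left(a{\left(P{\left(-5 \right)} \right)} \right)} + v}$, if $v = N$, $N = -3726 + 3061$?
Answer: $- \frac{1}{685} \approx -0.0014599$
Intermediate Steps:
$N = -665$
$P{\left(W \right)} = -1$ ($P{\left(W \right)} = -7 + 6 = -1$)
$v = -665$
$a{\left(J \right)} = \left(-8 + J\right) \left(-2 + J\right)$ ($a{\left(J \right)} = \left(J - 8\right) \left(J - 2\right) = \left(-8 + J\right) \left(-2 + J\right)$)
$\frac{1}{j{\left(a{\left(P{\left(-5 \right)} \right)} \right)} + v} = \frac{1}{\left(7 - \left(16 + \left(-1\right)^{2} - -10\right)\right) - 665} = \frac{1}{\left(7 - \left(16 + 1 + 10\right)\right) - 665} = \frac{1}{\left(7 - 27\right) - 665} = \frac{1}{-20 - 665} = \frac{1}{-685} = - \frac{1}{685}$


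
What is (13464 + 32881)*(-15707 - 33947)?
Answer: -2301214630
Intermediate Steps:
(13464 + 32881)*(-15707 - 33947) = 46345*(-49654) = -2301214630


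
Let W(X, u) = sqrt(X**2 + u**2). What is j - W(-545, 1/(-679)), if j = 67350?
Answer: 67350 - sqrt(136940703026)/679 ≈ 66805.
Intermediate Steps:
j - W(-545, 1/(-679)) = 67350 - sqrt((-545)**2 + (1/(-679))**2) = 67350 - sqrt(297025 + (-1/679)**2) = 67350 - sqrt(297025 + 1/461041) = 67350 - sqrt(136940703026/461041) = 67350 - sqrt(136940703026)/679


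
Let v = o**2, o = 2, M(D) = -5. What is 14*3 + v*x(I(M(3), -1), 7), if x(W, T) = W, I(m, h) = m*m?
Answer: 142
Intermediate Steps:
I(m, h) = m**2
v = 4 (v = 2**2 = 4)
14*3 + v*x(I(M(3), -1), 7) = 14*3 + 4*(-5)**2 = 42 + 4*25 = 42 + 100 = 142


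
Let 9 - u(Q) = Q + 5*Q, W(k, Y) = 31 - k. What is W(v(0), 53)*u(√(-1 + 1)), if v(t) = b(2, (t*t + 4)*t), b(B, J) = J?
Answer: 279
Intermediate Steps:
v(t) = t*(4 + t²) (v(t) = (t*t + 4)*t = (t² + 4)*t = (4 + t²)*t = t*(4 + t²))
u(Q) = 9 - 6*Q (u(Q) = 9 - (Q + 5*Q) = 9 - 6*Q)
W(v(0), 53)*u(√(-1 + 1)) = (31 - 0*(4 + 0²))*(9 - 6*√(-1 + 1)) = (31 - 0*(4 + 0))*(9 - 6*√0) = (31 - 0*4)*(9 - 6*0) = (31 - 1*0)*(9 + 0) = (31 + 0)*9 = 31*9 = 279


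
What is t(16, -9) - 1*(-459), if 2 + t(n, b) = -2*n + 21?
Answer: 446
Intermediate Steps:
t(n, b) = 19 - 2*n (t(n, b) = -2 + (-2*n + 21) = -2 + (21 - 2*n) = 19 - 2*n)
t(16, -9) - 1*(-459) = (19 - 2*16) - 1*(-459) = (19 - 32) + 459 = -13 + 459 = 446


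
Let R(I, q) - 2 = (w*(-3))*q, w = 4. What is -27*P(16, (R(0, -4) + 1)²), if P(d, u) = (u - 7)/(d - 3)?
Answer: -70038/13 ≈ -5387.5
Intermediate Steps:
R(I, q) = 2 - 12*q (R(I, q) = 2 + (4*(-3))*q = 2 - 12*q)
P(d, u) = (-7 + u)/(-3 + d)
-27*P(16, (R(0, -4) + 1)²) = -27*(-7 + ((2 - 12*(-4)) + 1)²)/(-3 + 16) = -27*(-7 + ((2 + 48) + 1)²)/13 = -27*(-7 + (50 + 1)²)/13 = -27*(-7 + 51²)/13 = -27*(-7 + 2601)/13 = -27*2594/13 = -70038/13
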